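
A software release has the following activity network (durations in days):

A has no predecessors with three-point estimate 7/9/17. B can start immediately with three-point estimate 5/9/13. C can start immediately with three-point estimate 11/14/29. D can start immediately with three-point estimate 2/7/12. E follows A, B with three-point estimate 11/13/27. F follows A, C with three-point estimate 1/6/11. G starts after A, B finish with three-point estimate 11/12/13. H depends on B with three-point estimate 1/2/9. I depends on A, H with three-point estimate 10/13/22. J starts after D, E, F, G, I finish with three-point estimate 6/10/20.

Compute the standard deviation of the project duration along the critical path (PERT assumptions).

te_A = (7 + 4·9 + 17)/6 = 60/6 = 10; σ²_A = ((17−7)/6)² = 2.778
te_B = (5 + 4·9 + 13)/6 = 54/6 = 9; σ²_B = ((13−5)/6)² = 1.778
te_C = (11 + 4·14 + 29)/6 = 96/6 = 16; σ²_C = ((29−11)/6)² = 9.000
te_D = (2 + 4·7 + 12)/6 = 42/6 = 7; σ²_D = ((12−2)/6)² = 2.778
te_E = (11 + 4·13 + 27)/6 = 90/6 = 15; σ²_E = ((27−11)/6)² = 7.111
te_F = (1 + 4·6 + 11)/6 = 36/6 = 6; σ²_F = ((11−1)/6)² = 2.778
te_G = (11 + 4·12 + 13)/6 = 72/6 = 12; σ²_G = ((13−11)/6)² = 0.111
te_H = (1 + 4·2 + 9)/6 = 18/6 = 3; σ²_H = ((9−1)/6)² = 1.778
te_I = (10 + 4·13 + 22)/6 = 84/6 = 14; σ²_I = ((22−10)/6)² = 4.000
te_J = (6 + 4·10 + 20)/6 = 66/6 = 11; σ²_J = ((20−6)/6)² = 5.444

Forward pass:
ES_A = 0; EF_A = 10
ES_B = 0; EF_B = 9
ES_C = 0; EF_C = 16
ES_D = 0; EF_D = 7
ES_E = max(EF_A=10, EF_B=9) = 10; EF_E = 10+15 = 25
ES_F = max(EF_A=10, EF_C=16) = 16; EF_F = 16+6 = 22
ES_G = max(EF_A=10, EF_B=9) = 10; EF_G = 10+12 = 22
ES_H = 9; EF_H = 9+3 = 12
ES_I = max(EF_A=10, EF_H=12) = 12; EF_I = 12+14 = 26
ES_J = max(EF_D=7, EF_E=25, EF_F=22, EF_G=22, EF_I=26) = 26; EF_J = 26+11 = 37
Expected project duration μ = 37 days. Critical path: B → H → I → J.

Variance along critical path = 1.778 + 1.778 + 4.000 + 5.444 = 13.000
σ = √13.000 = 3.606 days

3.61 days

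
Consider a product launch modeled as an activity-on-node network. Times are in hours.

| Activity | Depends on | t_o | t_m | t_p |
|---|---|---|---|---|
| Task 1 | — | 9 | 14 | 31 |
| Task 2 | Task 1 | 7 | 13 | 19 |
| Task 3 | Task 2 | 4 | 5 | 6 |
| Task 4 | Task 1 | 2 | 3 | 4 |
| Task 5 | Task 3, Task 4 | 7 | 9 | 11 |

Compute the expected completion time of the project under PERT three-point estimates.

te_Task 1 = (9 + 4·14 + 31)/6 = 96/6 = 16
te_Task 2 = (7 + 4·13 + 19)/6 = 78/6 = 13
te_Task 3 = (4 + 4·5 + 6)/6 = 30/6 = 5
te_Task 4 = (2 + 4·3 + 4)/6 = 18/6 = 3
te_Task 5 = (7 + 4·9 + 11)/6 = 54/6 = 9

Forward pass:
ES_Task 1 = 0; EF_Task 1 = 16
ES_Task 2 = 16; EF_Task 2 = 16+13 = 29
ES_Task 3 = 29; EF_Task 3 = 29+5 = 34
ES_Task 4 = 16; EF_Task 4 = 16+3 = 19
ES_Task 5 = max(EF_Task 3=34, EF_Task 4=19) = 34; EF_Task 5 = 34+9 = 43
Expected project duration μ = 43 hours. Critical path: Task 1 → Task 2 → Task 3 → Task 5.

43 hours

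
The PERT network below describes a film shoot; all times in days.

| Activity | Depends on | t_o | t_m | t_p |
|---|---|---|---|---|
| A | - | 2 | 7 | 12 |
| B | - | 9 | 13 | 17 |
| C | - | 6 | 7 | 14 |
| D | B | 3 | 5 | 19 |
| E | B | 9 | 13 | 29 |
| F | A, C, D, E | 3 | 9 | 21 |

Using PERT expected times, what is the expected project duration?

38 days

te_A = (2 + 4·7 + 12)/6 = 42/6 = 7
te_B = (9 + 4·13 + 17)/6 = 78/6 = 13
te_C = (6 + 4·7 + 14)/6 = 48/6 = 8
te_D = (3 + 4·5 + 19)/6 = 42/6 = 7
te_E = (9 + 4·13 + 29)/6 = 90/6 = 15
te_F = (3 + 4·9 + 21)/6 = 60/6 = 10

Forward pass:
ES_A = 0; EF_A = 7
ES_B = 0; EF_B = 13
ES_C = 0; EF_C = 8
ES_D = 13; EF_D = 13+7 = 20
ES_E = 13; EF_E = 13+15 = 28
ES_F = max(EF_A=7, EF_C=8, EF_D=20, EF_E=28) = 28; EF_F = 28+10 = 38
Expected project duration μ = 38 days. Critical path: B → E → F.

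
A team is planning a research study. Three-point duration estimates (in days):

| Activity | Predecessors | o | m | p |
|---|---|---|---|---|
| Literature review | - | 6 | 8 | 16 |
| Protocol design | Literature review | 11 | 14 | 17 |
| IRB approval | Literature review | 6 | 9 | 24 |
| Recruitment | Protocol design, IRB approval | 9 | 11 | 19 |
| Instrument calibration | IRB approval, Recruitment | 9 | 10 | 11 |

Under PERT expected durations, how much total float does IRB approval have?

te_Literature review = (6 + 4·8 + 16)/6 = 54/6 = 9
te_Protocol design = (11 + 4·14 + 17)/6 = 84/6 = 14
te_IRB approval = (6 + 4·9 + 24)/6 = 66/6 = 11
te_Recruitment = (9 + 4·11 + 19)/6 = 72/6 = 12
te_Instrument calibration = (9 + 4·10 + 11)/6 = 60/6 = 10

Forward pass:
ES_Literature review = 0; EF_Literature review = 9
ES_Protocol design = 9; EF_Protocol design = 9+14 = 23
ES_IRB approval = 9; EF_IRB approval = 9+11 = 20
ES_Recruitment = max(EF_Protocol design=23, EF_IRB approval=20) = 23; EF_Recruitment = 23+12 = 35
ES_Instrument calibration = max(EF_IRB approval=20, EF_Recruitment=35) = 35; EF_Instrument calibration = 35+10 = 45
Expected project duration μ = 45 days. Critical path: Literature review → Protocol design → Recruitment → Instrument calibration.

Backward pass:
LF_Instrument calibration = 45; LS_Instrument calibration = 45−10 = 35
LF_Recruitment = LS_Instrument calibration = 35; LS_Recruitment = 35−12 = 23
LF_IRB approval = min(LS_Recruitment=23, LS_Instrument calibration=35) = 23; LS_IRB approval = 23−11 = 12
LF_Protocol design = LS_Recruitment = 23; LS_Protocol design = 23−14 = 9
LF_Literature review = min(LS_Protocol design=9, LS_IRB approval=12) = 9; LS_Literature review = 9−9 = 0
Slack_IRB approval = LS_IRB approval − ES_IRB approval = 12 − 9 = 3

3 days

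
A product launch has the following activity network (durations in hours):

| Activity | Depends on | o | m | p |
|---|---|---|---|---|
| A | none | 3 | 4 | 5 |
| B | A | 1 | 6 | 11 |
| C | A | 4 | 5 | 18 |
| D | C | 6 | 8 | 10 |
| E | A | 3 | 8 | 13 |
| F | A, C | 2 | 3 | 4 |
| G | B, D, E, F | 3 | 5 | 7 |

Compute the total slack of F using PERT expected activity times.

5 hours

te_A = (3 + 4·4 + 5)/6 = 24/6 = 4
te_B = (1 + 4·6 + 11)/6 = 36/6 = 6
te_C = (4 + 4·5 + 18)/6 = 42/6 = 7
te_D = (6 + 4·8 + 10)/6 = 48/6 = 8
te_E = (3 + 4·8 + 13)/6 = 48/6 = 8
te_F = (2 + 4·3 + 4)/6 = 18/6 = 3
te_G = (3 + 4·5 + 7)/6 = 30/6 = 5

Forward pass:
ES_A = 0; EF_A = 4
ES_B = 4; EF_B = 4+6 = 10
ES_C = 4; EF_C = 4+7 = 11
ES_D = 11; EF_D = 11+8 = 19
ES_E = 4; EF_E = 4+8 = 12
ES_F = max(EF_A=4, EF_C=11) = 11; EF_F = 11+3 = 14
ES_G = max(EF_B=10, EF_D=19, EF_E=12, EF_F=14) = 19; EF_G = 19+5 = 24
Expected project duration μ = 24 hours. Critical path: A → C → D → G.

Backward pass:
LF_G = 24; LS_G = 24−5 = 19
LF_F = LS_G = 19; LS_F = 19−3 = 16
LF_E = LS_G = 19; LS_E = 19−8 = 11
LF_D = LS_G = 19; LS_D = 19−8 = 11
LF_C = min(LS_D=11, LS_F=16) = 11; LS_C = 11−7 = 4
LF_B = LS_G = 19; LS_B = 19−6 = 13
LF_A = min(LS_B=13, LS_C=4, LS_E=11, LS_F=16) = 4; LS_A = 4−4 = 0
Slack_F = LS_F − ES_F = 16 − 11 = 5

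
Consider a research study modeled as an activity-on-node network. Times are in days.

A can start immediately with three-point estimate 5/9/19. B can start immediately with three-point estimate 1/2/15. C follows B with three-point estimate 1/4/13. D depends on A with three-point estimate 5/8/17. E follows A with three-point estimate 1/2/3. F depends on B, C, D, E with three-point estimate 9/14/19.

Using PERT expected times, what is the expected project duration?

te_A = (5 + 4·9 + 19)/6 = 60/6 = 10
te_B = (1 + 4·2 + 15)/6 = 24/6 = 4
te_C = (1 + 4·4 + 13)/6 = 30/6 = 5
te_D = (5 + 4·8 + 17)/6 = 54/6 = 9
te_E = (1 + 4·2 + 3)/6 = 12/6 = 2
te_F = (9 + 4·14 + 19)/6 = 84/6 = 14

Forward pass:
ES_A = 0; EF_A = 10
ES_B = 0; EF_B = 4
ES_C = 4; EF_C = 4+5 = 9
ES_D = 10; EF_D = 10+9 = 19
ES_E = 10; EF_E = 10+2 = 12
ES_F = max(EF_B=4, EF_C=9, EF_D=19, EF_E=12) = 19; EF_F = 19+14 = 33
Expected project duration μ = 33 days. Critical path: A → D → F.

33 days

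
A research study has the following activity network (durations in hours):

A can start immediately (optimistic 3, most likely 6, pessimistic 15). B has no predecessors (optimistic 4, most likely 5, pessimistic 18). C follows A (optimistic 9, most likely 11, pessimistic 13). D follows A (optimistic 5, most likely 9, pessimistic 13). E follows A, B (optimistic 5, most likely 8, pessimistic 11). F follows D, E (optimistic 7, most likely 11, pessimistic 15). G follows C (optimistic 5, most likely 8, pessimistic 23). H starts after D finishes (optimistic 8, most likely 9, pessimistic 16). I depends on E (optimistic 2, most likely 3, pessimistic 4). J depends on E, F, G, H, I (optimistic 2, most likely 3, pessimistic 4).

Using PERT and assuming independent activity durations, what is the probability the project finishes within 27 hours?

te_A = (3 + 4·6 + 15)/6 = 42/6 = 7; σ²_A = ((15−3)/6)² = 4.000
te_B = (4 + 4·5 + 18)/6 = 42/6 = 7; σ²_B = ((18−4)/6)² = 5.444
te_C = (9 + 4·11 + 13)/6 = 66/6 = 11; σ²_C = ((13−9)/6)² = 0.444
te_D = (5 + 4·9 + 13)/6 = 54/6 = 9; σ²_D = ((13−5)/6)² = 1.778
te_E = (5 + 4·8 + 11)/6 = 48/6 = 8; σ²_E = ((11−5)/6)² = 1.000
te_F = (7 + 4·11 + 15)/6 = 66/6 = 11; σ²_F = ((15−7)/6)² = 1.778
te_G = (5 + 4·8 + 23)/6 = 60/6 = 10; σ²_G = ((23−5)/6)² = 9.000
te_H = (8 + 4·9 + 16)/6 = 60/6 = 10; σ²_H = ((16−8)/6)² = 1.778
te_I = (2 + 4·3 + 4)/6 = 18/6 = 3; σ²_I = ((4−2)/6)² = 0.111
te_J = (2 + 4·3 + 4)/6 = 18/6 = 3; σ²_J = ((4−2)/6)² = 0.111

Forward pass:
ES_A = 0; EF_A = 7
ES_B = 0; EF_B = 7
ES_C = 7; EF_C = 7+11 = 18
ES_D = 7; EF_D = 7+9 = 16
ES_E = max(EF_A=7, EF_B=7) = 7; EF_E = 7+8 = 15
ES_F = max(EF_D=16, EF_E=15) = 16; EF_F = 16+11 = 27
ES_G = 18; EF_G = 18+10 = 28
ES_H = 16; EF_H = 16+10 = 26
ES_I = 15; EF_I = 15+3 = 18
ES_J = max(EF_E=15, EF_F=27, EF_G=28, EF_H=26, EF_I=18) = 28; EF_J = 28+3 = 31
Expected project duration μ = 31 hours. Critical path: A → C → G → J.

Variance along critical path = 4.000 + 0.444 + 9.000 + 0.111 = 13.556; σ = √13.556 = 3.682 hours.
Z = (27 − 31) / 3.682 = -1.086
P(T ≤ 27) = Φ(-1.086) ≈ 0.139

0.139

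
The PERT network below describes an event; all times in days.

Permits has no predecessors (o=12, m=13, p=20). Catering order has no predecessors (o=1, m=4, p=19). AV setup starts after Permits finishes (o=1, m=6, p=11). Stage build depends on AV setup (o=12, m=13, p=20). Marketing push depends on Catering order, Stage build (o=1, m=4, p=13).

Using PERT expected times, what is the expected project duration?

39 days

te_Permits = (12 + 4·13 + 20)/6 = 84/6 = 14
te_Catering order = (1 + 4·4 + 19)/6 = 36/6 = 6
te_AV setup = (1 + 4·6 + 11)/6 = 36/6 = 6
te_Stage build = (12 + 4·13 + 20)/6 = 84/6 = 14
te_Marketing push = (1 + 4·4 + 13)/6 = 30/6 = 5

Forward pass:
ES_Permits = 0; EF_Permits = 14
ES_Catering order = 0; EF_Catering order = 6
ES_AV setup = 14; EF_AV setup = 14+6 = 20
ES_Stage build = 20; EF_Stage build = 20+14 = 34
ES_Marketing push = max(EF_Catering order=6, EF_Stage build=34) = 34; EF_Marketing push = 34+5 = 39
Expected project duration μ = 39 days. Critical path: Permits → AV setup → Stage build → Marketing push.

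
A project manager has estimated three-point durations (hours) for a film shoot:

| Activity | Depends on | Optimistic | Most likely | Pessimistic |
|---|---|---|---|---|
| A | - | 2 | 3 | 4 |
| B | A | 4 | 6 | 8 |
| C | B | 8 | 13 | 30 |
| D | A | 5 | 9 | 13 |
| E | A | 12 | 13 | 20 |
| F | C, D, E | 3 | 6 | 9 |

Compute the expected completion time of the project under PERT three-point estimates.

30 hours

te_A = (2 + 4·3 + 4)/6 = 18/6 = 3
te_B = (4 + 4·6 + 8)/6 = 36/6 = 6
te_C = (8 + 4·13 + 30)/6 = 90/6 = 15
te_D = (5 + 4·9 + 13)/6 = 54/6 = 9
te_E = (12 + 4·13 + 20)/6 = 84/6 = 14
te_F = (3 + 4·6 + 9)/6 = 36/6 = 6

Forward pass:
ES_A = 0; EF_A = 3
ES_B = 3; EF_B = 3+6 = 9
ES_C = 9; EF_C = 9+15 = 24
ES_D = 3; EF_D = 3+9 = 12
ES_E = 3; EF_E = 3+14 = 17
ES_F = max(EF_C=24, EF_D=12, EF_E=17) = 24; EF_F = 24+6 = 30
Expected project duration μ = 30 hours. Critical path: A → B → C → F.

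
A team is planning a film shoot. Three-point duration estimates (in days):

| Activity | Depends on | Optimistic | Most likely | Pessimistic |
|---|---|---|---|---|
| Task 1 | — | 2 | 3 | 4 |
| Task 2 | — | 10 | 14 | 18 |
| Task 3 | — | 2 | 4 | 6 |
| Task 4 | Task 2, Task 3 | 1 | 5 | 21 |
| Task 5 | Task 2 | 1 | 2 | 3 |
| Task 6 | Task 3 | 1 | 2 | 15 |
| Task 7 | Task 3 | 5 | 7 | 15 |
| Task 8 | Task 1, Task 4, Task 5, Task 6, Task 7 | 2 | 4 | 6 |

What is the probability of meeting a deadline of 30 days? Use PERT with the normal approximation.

te_Task 1 = (2 + 4·3 + 4)/6 = 18/6 = 3; σ²_Task 1 = ((4−2)/6)² = 0.111
te_Task 2 = (10 + 4·14 + 18)/6 = 84/6 = 14; σ²_Task 2 = ((18−10)/6)² = 1.778
te_Task 3 = (2 + 4·4 + 6)/6 = 24/6 = 4; σ²_Task 3 = ((6−2)/6)² = 0.444
te_Task 4 = (1 + 4·5 + 21)/6 = 42/6 = 7; σ²_Task 4 = ((21−1)/6)² = 11.111
te_Task 5 = (1 + 4·2 + 3)/6 = 12/6 = 2; σ²_Task 5 = ((3−1)/6)² = 0.111
te_Task 6 = (1 + 4·2 + 15)/6 = 24/6 = 4; σ²_Task 6 = ((15−1)/6)² = 5.444
te_Task 7 = (5 + 4·7 + 15)/6 = 48/6 = 8; σ²_Task 7 = ((15−5)/6)² = 2.778
te_Task 8 = (2 + 4·4 + 6)/6 = 24/6 = 4; σ²_Task 8 = ((6−2)/6)² = 0.444

Forward pass:
ES_Task 1 = 0; EF_Task 1 = 3
ES_Task 2 = 0; EF_Task 2 = 14
ES_Task 3 = 0; EF_Task 3 = 4
ES_Task 4 = max(EF_Task 2=14, EF_Task 3=4) = 14; EF_Task 4 = 14+7 = 21
ES_Task 5 = 14; EF_Task 5 = 14+2 = 16
ES_Task 6 = 4; EF_Task 6 = 4+4 = 8
ES_Task 7 = 4; EF_Task 7 = 4+8 = 12
ES_Task 8 = max(EF_Task 1=3, EF_Task 4=21, EF_Task 5=16, EF_Task 6=8, EF_Task 7=12) = 21; EF_Task 8 = 21+4 = 25
Expected project duration μ = 25 days. Critical path: Task 2 → Task 4 → Task 8.

Variance along critical path = 1.778 + 11.111 + 0.444 = 13.333; σ = √13.333 = 3.651 days.
Z = (30 − 25) / 3.651 = 1.369
P(T ≤ 30) = Φ(1.369) ≈ 0.915

0.915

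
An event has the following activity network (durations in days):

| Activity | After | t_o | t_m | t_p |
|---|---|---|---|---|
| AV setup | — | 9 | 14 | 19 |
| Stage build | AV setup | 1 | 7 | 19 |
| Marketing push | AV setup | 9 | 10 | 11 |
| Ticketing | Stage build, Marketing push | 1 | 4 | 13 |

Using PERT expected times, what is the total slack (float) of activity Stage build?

te_AV setup = (9 + 4·14 + 19)/6 = 84/6 = 14
te_Stage build = (1 + 4·7 + 19)/6 = 48/6 = 8
te_Marketing push = (9 + 4·10 + 11)/6 = 60/6 = 10
te_Ticketing = (1 + 4·4 + 13)/6 = 30/6 = 5

Forward pass:
ES_AV setup = 0; EF_AV setup = 14
ES_Stage build = 14; EF_Stage build = 14+8 = 22
ES_Marketing push = 14; EF_Marketing push = 14+10 = 24
ES_Ticketing = max(EF_Stage build=22, EF_Marketing push=24) = 24; EF_Ticketing = 24+5 = 29
Expected project duration μ = 29 days. Critical path: AV setup → Marketing push → Ticketing.

Backward pass:
LF_Ticketing = 29; LS_Ticketing = 29−5 = 24
LF_Marketing push = LS_Ticketing = 24; LS_Marketing push = 24−10 = 14
LF_Stage build = LS_Ticketing = 24; LS_Stage build = 24−8 = 16
LF_AV setup = min(LS_Stage build=16, LS_Marketing push=14) = 14; LS_AV setup = 14−14 = 0
Slack_Stage build = LS_Stage build − ES_Stage build = 16 − 14 = 2

2 days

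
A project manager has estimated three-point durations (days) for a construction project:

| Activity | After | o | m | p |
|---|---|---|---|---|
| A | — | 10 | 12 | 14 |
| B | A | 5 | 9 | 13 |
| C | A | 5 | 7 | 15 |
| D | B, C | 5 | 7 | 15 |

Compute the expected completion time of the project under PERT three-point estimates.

te_A = (10 + 4·12 + 14)/6 = 72/6 = 12
te_B = (5 + 4·9 + 13)/6 = 54/6 = 9
te_C = (5 + 4·7 + 15)/6 = 48/6 = 8
te_D = (5 + 4·7 + 15)/6 = 48/6 = 8

Forward pass:
ES_A = 0; EF_A = 12
ES_B = 12; EF_B = 12+9 = 21
ES_C = 12; EF_C = 12+8 = 20
ES_D = max(EF_B=21, EF_C=20) = 21; EF_D = 21+8 = 29
Expected project duration μ = 29 days. Critical path: A → B → D.

29 days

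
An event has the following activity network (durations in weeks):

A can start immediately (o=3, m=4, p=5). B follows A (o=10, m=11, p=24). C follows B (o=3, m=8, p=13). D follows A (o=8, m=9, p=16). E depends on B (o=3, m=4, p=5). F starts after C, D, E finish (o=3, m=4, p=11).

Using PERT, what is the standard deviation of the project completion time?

te_A = (3 + 4·4 + 5)/6 = 24/6 = 4; σ²_A = ((5−3)/6)² = 0.111
te_B = (10 + 4·11 + 24)/6 = 78/6 = 13; σ²_B = ((24−10)/6)² = 5.444
te_C = (3 + 4·8 + 13)/6 = 48/6 = 8; σ²_C = ((13−3)/6)² = 2.778
te_D = (8 + 4·9 + 16)/6 = 60/6 = 10; σ²_D = ((16−8)/6)² = 1.778
te_E = (3 + 4·4 + 5)/6 = 24/6 = 4; σ²_E = ((5−3)/6)² = 0.111
te_F = (3 + 4·4 + 11)/6 = 30/6 = 5; σ²_F = ((11−3)/6)² = 1.778

Forward pass:
ES_A = 0; EF_A = 4
ES_B = 4; EF_B = 4+13 = 17
ES_C = 17; EF_C = 17+8 = 25
ES_D = 4; EF_D = 4+10 = 14
ES_E = 17; EF_E = 17+4 = 21
ES_F = max(EF_C=25, EF_D=14, EF_E=21) = 25; EF_F = 25+5 = 30
Expected project duration μ = 30 weeks. Critical path: A → B → C → F.

Variance along critical path = 0.111 + 5.444 + 2.778 + 1.778 = 10.111
σ = √10.111 = 3.180 weeks

3.18 weeks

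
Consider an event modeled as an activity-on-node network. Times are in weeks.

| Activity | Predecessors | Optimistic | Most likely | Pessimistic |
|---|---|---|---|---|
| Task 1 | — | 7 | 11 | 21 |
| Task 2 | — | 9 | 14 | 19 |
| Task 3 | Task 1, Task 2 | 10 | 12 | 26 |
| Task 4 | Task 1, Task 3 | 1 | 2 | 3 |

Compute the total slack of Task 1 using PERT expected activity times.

te_Task 1 = (7 + 4·11 + 21)/6 = 72/6 = 12
te_Task 2 = (9 + 4·14 + 19)/6 = 84/6 = 14
te_Task 3 = (10 + 4·12 + 26)/6 = 84/6 = 14
te_Task 4 = (1 + 4·2 + 3)/6 = 12/6 = 2

Forward pass:
ES_Task 1 = 0; EF_Task 1 = 12
ES_Task 2 = 0; EF_Task 2 = 14
ES_Task 3 = max(EF_Task 1=12, EF_Task 2=14) = 14; EF_Task 3 = 14+14 = 28
ES_Task 4 = max(EF_Task 1=12, EF_Task 3=28) = 28; EF_Task 4 = 28+2 = 30
Expected project duration μ = 30 weeks. Critical path: Task 2 → Task 3 → Task 4.

Backward pass:
LF_Task 4 = 30; LS_Task 4 = 30−2 = 28
LF_Task 3 = LS_Task 4 = 28; LS_Task 3 = 28−14 = 14
LF_Task 2 = LS_Task 3 = 14; LS_Task 2 = 14−14 = 0
LF_Task 1 = min(LS_Task 3=14, LS_Task 4=28) = 14; LS_Task 1 = 14−12 = 2
Slack_Task 1 = LS_Task 1 − ES_Task 1 = 2 − 0 = 2

2 weeks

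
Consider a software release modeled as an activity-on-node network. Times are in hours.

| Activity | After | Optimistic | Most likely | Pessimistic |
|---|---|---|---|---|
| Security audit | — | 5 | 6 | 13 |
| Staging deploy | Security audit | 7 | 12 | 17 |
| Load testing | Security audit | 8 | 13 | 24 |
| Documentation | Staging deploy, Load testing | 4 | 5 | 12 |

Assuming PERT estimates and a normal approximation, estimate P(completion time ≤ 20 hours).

0.016

te_Security audit = (5 + 4·6 + 13)/6 = 42/6 = 7; σ²_Security audit = ((13−5)/6)² = 1.778
te_Staging deploy = (7 + 4·12 + 17)/6 = 72/6 = 12; σ²_Staging deploy = ((17−7)/6)² = 2.778
te_Load testing = (8 + 4·13 + 24)/6 = 84/6 = 14; σ²_Load testing = ((24−8)/6)² = 7.111
te_Documentation = (4 + 4·5 + 12)/6 = 36/6 = 6; σ²_Documentation = ((12−4)/6)² = 1.778

Forward pass:
ES_Security audit = 0; EF_Security audit = 7
ES_Staging deploy = 7; EF_Staging deploy = 7+12 = 19
ES_Load testing = 7; EF_Load testing = 7+14 = 21
ES_Documentation = max(EF_Staging deploy=19, EF_Load testing=21) = 21; EF_Documentation = 21+6 = 27
Expected project duration μ = 27 hours. Critical path: Security audit → Load testing → Documentation.

Variance along critical path = 1.778 + 7.111 + 1.778 = 10.667; σ = √10.667 = 3.266 hours.
Z = (20 − 27) / 3.266 = -2.143
P(T ≤ 20) = Φ(-2.143) ≈ 0.016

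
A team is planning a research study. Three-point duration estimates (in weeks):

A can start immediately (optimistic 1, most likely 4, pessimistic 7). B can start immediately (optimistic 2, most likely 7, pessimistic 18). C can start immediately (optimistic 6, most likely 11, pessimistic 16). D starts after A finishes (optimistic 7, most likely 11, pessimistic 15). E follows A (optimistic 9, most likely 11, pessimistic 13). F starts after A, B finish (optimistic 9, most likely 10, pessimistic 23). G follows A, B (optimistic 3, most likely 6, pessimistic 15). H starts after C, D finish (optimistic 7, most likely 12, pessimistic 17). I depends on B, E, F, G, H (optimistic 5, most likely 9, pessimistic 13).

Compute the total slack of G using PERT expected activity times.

te_A = (1 + 4·4 + 7)/6 = 24/6 = 4
te_B = (2 + 4·7 + 18)/6 = 48/6 = 8
te_C = (6 + 4·11 + 16)/6 = 66/6 = 11
te_D = (7 + 4·11 + 15)/6 = 66/6 = 11
te_E = (9 + 4·11 + 13)/6 = 66/6 = 11
te_F = (9 + 4·10 + 23)/6 = 72/6 = 12
te_G = (3 + 4·6 + 15)/6 = 42/6 = 7
te_H = (7 + 4·12 + 17)/6 = 72/6 = 12
te_I = (5 + 4·9 + 13)/6 = 54/6 = 9

Forward pass:
ES_A = 0; EF_A = 4
ES_B = 0; EF_B = 8
ES_C = 0; EF_C = 11
ES_D = 4; EF_D = 4+11 = 15
ES_E = 4; EF_E = 4+11 = 15
ES_F = max(EF_A=4, EF_B=8) = 8; EF_F = 8+12 = 20
ES_G = max(EF_A=4, EF_B=8) = 8; EF_G = 8+7 = 15
ES_H = max(EF_C=11, EF_D=15) = 15; EF_H = 15+12 = 27
ES_I = max(EF_B=8, EF_E=15, EF_F=20, EF_G=15, EF_H=27) = 27; EF_I = 27+9 = 36
Expected project duration μ = 36 weeks. Critical path: A → D → H → I.

Backward pass:
LF_I = 36; LS_I = 36−9 = 27
LF_H = LS_I = 27; LS_H = 27−12 = 15
LF_G = LS_I = 27; LS_G = 27−7 = 20
LF_F = LS_I = 27; LS_F = 27−12 = 15
LF_E = LS_I = 27; LS_E = 27−11 = 16
LF_D = LS_H = 15; LS_D = 15−11 = 4
LF_C = LS_H = 15; LS_C = 15−11 = 4
LF_B = min(LS_F=15, LS_G=20, LS_I=27) = 15; LS_B = 15−8 = 7
LF_A = min(LS_D=4, LS_E=16, LS_F=15, LS_G=20) = 4; LS_A = 4−4 = 0
Slack_G = LS_G − ES_G = 20 − 8 = 12

12 weeks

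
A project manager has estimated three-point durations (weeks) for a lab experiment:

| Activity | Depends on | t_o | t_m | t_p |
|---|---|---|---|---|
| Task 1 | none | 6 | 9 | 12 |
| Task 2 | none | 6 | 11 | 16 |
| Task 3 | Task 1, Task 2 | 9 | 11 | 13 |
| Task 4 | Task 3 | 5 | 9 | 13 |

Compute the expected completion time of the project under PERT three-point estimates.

te_Task 1 = (6 + 4·9 + 12)/6 = 54/6 = 9
te_Task 2 = (6 + 4·11 + 16)/6 = 66/6 = 11
te_Task 3 = (9 + 4·11 + 13)/6 = 66/6 = 11
te_Task 4 = (5 + 4·9 + 13)/6 = 54/6 = 9

Forward pass:
ES_Task 1 = 0; EF_Task 1 = 9
ES_Task 2 = 0; EF_Task 2 = 11
ES_Task 3 = max(EF_Task 1=9, EF_Task 2=11) = 11; EF_Task 3 = 11+11 = 22
ES_Task 4 = 22; EF_Task 4 = 22+9 = 31
Expected project duration μ = 31 weeks. Critical path: Task 2 → Task 3 → Task 4.

31 weeks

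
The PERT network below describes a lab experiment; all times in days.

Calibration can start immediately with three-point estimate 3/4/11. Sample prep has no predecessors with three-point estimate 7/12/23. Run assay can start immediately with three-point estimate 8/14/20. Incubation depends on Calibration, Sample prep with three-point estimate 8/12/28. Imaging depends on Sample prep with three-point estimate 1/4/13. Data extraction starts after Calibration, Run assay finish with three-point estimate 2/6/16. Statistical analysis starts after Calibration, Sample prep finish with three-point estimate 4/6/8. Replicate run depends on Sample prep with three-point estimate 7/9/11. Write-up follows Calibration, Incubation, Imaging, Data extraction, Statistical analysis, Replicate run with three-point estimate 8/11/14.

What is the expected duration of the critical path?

38 days

te_Calibration = (3 + 4·4 + 11)/6 = 30/6 = 5
te_Sample prep = (7 + 4·12 + 23)/6 = 78/6 = 13
te_Run assay = (8 + 4·14 + 20)/6 = 84/6 = 14
te_Incubation = (8 + 4·12 + 28)/6 = 84/6 = 14
te_Imaging = (1 + 4·4 + 13)/6 = 30/6 = 5
te_Data extraction = (2 + 4·6 + 16)/6 = 42/6 = 7
te_Statistical analysis = (4 + 4·6 + 8)/6 = 36/6 = 6
te_Replicate run = (7 + 4·9 + 11)/6 = 54/6 = 9
te_Write-up = (8 + 4·11 + 14)/6 = 66/6 = 11

Forward pass:
ES_Calibration = 0; EF_Calibration = 5
ES_Sample prep = 0; EF_Sample prep = 13
ES_Run assay = 0; EF_Run assay = 14
ES_Incubation = max(EF_Calibration=5, EF_Sample prep=13) = 13; EF_Incubation = 13+14 = 27
ES_Imaging = 13; EF_Imaging = 13+5 = 18
ES_Data extraction = max(EF_Calibration=5, EF_Run assay=14) = 14; EF_Data extraction = 14+7 = 21
ES_Statistical analysis = max(EF_Calibration=5, EF_Sample prep=13) = 13; EF_Statistical analysis = 13+6 = 19
ES_Replicate run = 13; EF_Replicate run = 13+9 = 22
ES_Write-up = max(EF_Calibration=5, EF_Incubation=27, EF_Imaging=18, EF_Data extraction=21, EF_Statistical analysis=19, EF_Replicate run=22) = 27; EF_Write-up = 27+11 = 38
Expected project duration μ = 38 days. Critical path: Sample prep → Incubation → Write-up.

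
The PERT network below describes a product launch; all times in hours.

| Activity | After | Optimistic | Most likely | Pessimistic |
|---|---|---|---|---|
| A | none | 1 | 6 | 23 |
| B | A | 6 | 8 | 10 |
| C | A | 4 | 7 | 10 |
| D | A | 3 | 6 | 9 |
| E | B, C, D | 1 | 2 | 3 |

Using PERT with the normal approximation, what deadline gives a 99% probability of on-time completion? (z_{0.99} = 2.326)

te_A = (1 + 4·6 + 23)/6 = 48/6 = 8; σ²_A = ((23−1)/6)² = 13.444
te_B = (6 + 4·8 + 10)/6 = 48/6 = 8; σ²_B = ((10−6)/6)² = 0.444
te_C = (4 + 4·7 + 10)/6 = 42/6 = 7; σ²_C = ((10−4)/6)² = 1.000
te_D = (3 + 4·6 + 9)/6 = 36/6 = 6; σ²_D = ((9−3)/6)² = 1.000
te_E = (1 + 4·2 + 3)/6 = 12/6 = 2; σ²_E = ((3−1)/6)² = 0.111

Forward pass:
ES_A = 0; EF_A = 8
ES_B = 8; EF_B = 8+8 = 16
ES_C = 8; EF_C = 8+7 = 15
ES_D = 8; EF_D = 8+6 = 14
ES_E = max(EF_B=16, EF_C=15, EF_D=14) = 16; EF_E = 16+2 = 18
Expected project duration μ = 18 hours. Critical path: A → B → E.

Variance along critical path = 13.444 + 0.444 + 0.111 = 14.000; σ = 3.742 hours.
D = μ + z·σ = 18 + 2.326·3.742 = 26.7 hours

26.7 hours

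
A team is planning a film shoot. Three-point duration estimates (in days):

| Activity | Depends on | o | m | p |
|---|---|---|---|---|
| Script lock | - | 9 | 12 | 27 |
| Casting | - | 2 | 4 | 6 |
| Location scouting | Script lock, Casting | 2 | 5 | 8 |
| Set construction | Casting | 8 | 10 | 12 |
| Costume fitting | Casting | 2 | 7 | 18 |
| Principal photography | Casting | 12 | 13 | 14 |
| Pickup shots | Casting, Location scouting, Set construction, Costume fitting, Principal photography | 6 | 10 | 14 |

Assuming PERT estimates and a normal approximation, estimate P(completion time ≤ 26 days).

0.191

te_Script lock = (9 + 4·12 + 27)/6 = 84/6 = 14; σ²_Script lock = ((27−9)/6)² = 9.000
te_Casting = (2 + 4·4 + 6)/6 = 24/6 = 4; σ²_Casting = ((6−2)/6)² = 0.444
te_Location scouting = (2 + 4·5 + 8)/6 = 30/6 = 5; σ²_Location scouting = ((8−2)/6)² = 1.000
te_Set construction = (8 + 4·10 + 12)/6 = 60/6 = 10; σ²_Set construction = ((12−8)/6)² = 0.444
te_Costume fitting = (2 + 4·7 + 18)/6 = 48/6 = 8; σ²_Costume fitting = ((18−2)/6)² = 7.111
te_Principal photography = (12 + 4·13 + 14)/6 = 78/6 = 13; σ²_Principal photography = ((14−12)/6)² = 0.111
te_Pickup shots = (6 + 4·10 + 14)/6 = 60/6 = 10; σ²_Pickup shots = ((14−6)/6)² = 1.778

Forward pass:
ES_Script lock = 0; EF_Script lock = 14
ES_Casting = 0; EF_Casting = 4
ES_Location scouting = max(EF_Script lock=14, EF_Casting=4) = 14; EF_Location scouting = 14+5 = 19
ES_Set construction = 4; EF_Set construction = 4+10 = 14
ES_Costume fitting = 4; EF_Costume fitting = 4+8 = 12
ES_Principal photography = 4; EF_Principal photography = 4+13 = 17
ES_Pickup shots = max(EF_Casting=4, EF_Location scouting=19, EF_Set construction=14, EF_Costume fitting=12, EF_Principal photography=17) = 19; EF_Pickup shots = 19+10 = 29
Expected project duration μ = 29 days. Critical path: Script lock → Location scouting → Pickup shots.

Variance along critical path = 9.000 + 1.000 + 1.778 = 11.778; σ = √11.778 = 3.432 days.
Z = (26 − 29) / 3.432 = -0.874
P(T ≤ 26) = Φ(-0.874) ≈ 0.191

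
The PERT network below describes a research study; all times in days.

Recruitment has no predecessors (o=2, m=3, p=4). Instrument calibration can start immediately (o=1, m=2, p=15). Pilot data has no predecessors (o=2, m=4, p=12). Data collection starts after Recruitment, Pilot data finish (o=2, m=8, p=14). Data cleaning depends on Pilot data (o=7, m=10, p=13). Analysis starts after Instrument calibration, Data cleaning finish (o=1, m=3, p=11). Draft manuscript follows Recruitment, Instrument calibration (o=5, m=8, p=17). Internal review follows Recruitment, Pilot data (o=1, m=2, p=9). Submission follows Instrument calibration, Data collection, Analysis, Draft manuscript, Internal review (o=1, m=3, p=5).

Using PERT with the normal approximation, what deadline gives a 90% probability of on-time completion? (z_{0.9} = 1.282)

te_Recruitment = (2 + 4·3 + 4)/6 = 18/6 = 3; σ²_Recruitment = ((4−2)/6)² = 0.111
te_Instrument calibration = (1 + 4·2 + 15)/6 = 24/6 = 4; σ²_Instrument calibration = ((15−1)/6)² = 5.444
te_Pilot data = (2 + 4·4 + 12)/6 = 30/6 = 5; σ²_Pilot data = ((12−2)/6)² = 2.778
te_Data collection = (2 + 4·8 + 14)/6 = 48/6 = 8; σ²_Data collection = ((14−2)/6)² = 4.000
te_Data cleaning = (7 + 4·10 + 13)/6 = 60/6 = 10; σ²_Data cleaning = ((13−7)/6)² = 1.000
te_Analysis = (1 + 4·3 + 11)/6 = 24/6 = 4; σ²_Analysis = ((11−1)/6)² = 2.778
te_Draft manuscript = (5 + 4·8 + 17)/6 = 54/6 = 9; σ²_Draft manuscript = ((17−5)/6)² = 4.000
te_Internal review = (1 + 4·2 + 9)/6 = 18/6 = 3; σ²_Internal review = ((9−1)/6)² = 1.778
te_Submission = (1 + 4·3 + 5)/6 = 18/6 = 3; σ²_Submission = ((5−1)/6)² = 0.444

Forward pass:
ES_Recruitment = 0; EF_Recruitment = 3
ES_Instrument calibration = 0; EF_Instrument calibration = 4
ES_Pilot data = 0; EF_Pilot data = 5
ES_Data collection = max(EF_Recruitment=3, EF_Pilot data=5) = 5; EF_Data collection = 5+8 = 13
ES_Data cleaning = 5; EF_Data cleaning = 5+10 = 15
ES_Analysis = max(EF_Instrument calibration=4, EF_Data cleaning=15) = 15; EF_Analysis = 15+4 = 19
ES_Draft manuscript = max(EF_Recruitment=3, EF_Instrument calibration=4) = 4; EF_Draft manuscript = 4+9 = 13
ES_Internal review = max(EF_Recruitment=3, EF_Pilot data=5) = 5; EF_Internal review = 5+3 = 8
ES_Submission = max(EF_Instrument calibration=4, EF_Data collection=13, EF_Analysis=19, EF_Draft manuscript=13, EF_Internal review=8) = 19; EF_Submission = 19+3 = 22
Expected project duration μ = 22 days. Critical path: Pilot data → Data cleaning → Analysis → Submission.

Variance along critical path = 2.778 + 1.000 + 2.778 + 0.444 = 7.000; σ = 2.646 days.
D = μ + z·σ = 22 + 1.282·2.646 = 25.4 days

25.4 days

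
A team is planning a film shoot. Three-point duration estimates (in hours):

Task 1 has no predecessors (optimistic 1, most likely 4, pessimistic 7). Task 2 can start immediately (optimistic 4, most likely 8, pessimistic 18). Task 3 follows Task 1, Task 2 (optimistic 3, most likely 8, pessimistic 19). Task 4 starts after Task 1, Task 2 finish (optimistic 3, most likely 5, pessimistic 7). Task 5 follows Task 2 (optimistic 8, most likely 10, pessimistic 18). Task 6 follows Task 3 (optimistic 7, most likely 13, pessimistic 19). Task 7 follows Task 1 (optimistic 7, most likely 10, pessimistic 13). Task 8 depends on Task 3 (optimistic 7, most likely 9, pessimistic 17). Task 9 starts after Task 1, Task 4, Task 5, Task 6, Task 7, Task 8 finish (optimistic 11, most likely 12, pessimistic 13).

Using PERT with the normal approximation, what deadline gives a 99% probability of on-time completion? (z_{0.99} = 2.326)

te_Task 1 = (1 + 4·4 + 7)/6 = 24/6 = 4; σ²_Task 1 = ((7−1)/6)² = 1.000
te_Task 2 = (4 + 4·8 + 18)/6 = 54/6 = 9; σ²_Task 2 = ((18−4)/6)² = 5.444
te_Task 3 = (3 + 4·8 + 19)/6 = 54/6 = 9; σ²_Task 3 = ((19−3)/6)² = 7.111
te_Task 4 = (3 + 4·5 + 7)/6 = 30/6 = 5; σ²_Task 4 = ((7−3)/6)² = 0.444
te_Task 5 = (8 + 4·10 + 18)/6 = 66/6 = 11; σ²_Task 5 = ((18−8)/6)² = 2.778
te_Task 6 = (7 + 4·13 + 19)/6 = 78/6 = 13; σ²_Task 6 = ((19−7)/6)² = 4.000
te_Task 7 = (7 + 4·10 + 13)/6 = 60/6 = 10; σ²_Task 7 = ((13−7)/6)² = 1.000
te_Task 8 = (7 + 4·9 + 17)/6 = 60/6 = 10; σ²_Task 8 = ((17−7)/6)² = 2.778
te_Task 9 = (11 + 4·12 + 13)/6 = 72/6 = 12; σ²_Task 9 = ((13−11)/6)² = 0.111

Forward pass:
ES_Task 1 = 0; EF_Task 1 = 4
ES_Task 2 = 0; EF_Task 2 = 9
ES_Task 3 = max(EF_Task 1=4, EF_Task 2=9) = 9; EF_Task 3 = 9+9 = 18
ES_Task 4 = max(EF_Task 1=4, EF_Task 2=9) = 9; EF_Task 4 = 9+5 = 14
ES_Task 5 = 9; EF_Task 5 = 9+11 = 20
ES_Task 6 = 18; EF_Task 6 = 18+13 = 31
ES_Task 7 = 4; EF_Task 7 = 4+10 = 14
ES_Task 8 = 18; EF_Task 8 = 18+10 = 28
ES_Task 9 = max(EF_Task 1=4, EF_Task 4=14, EF_Task 5=20, EF_Task 6=31, EF_Task 7=14, EF_Task 8=28) = 31; EF_Task 9 = 31+12 = 43
Expected project duration μ = 43 hours. Critical path: Task 2 → Task 3 → Task 6 → Task 9.

Variance along critical path = 5.444 + 7.111 + 4.000 + 0.111 = 16.667; σ = 4.082 hours.
D = μ + z·σ = 43 + 2.326·4.082 = 52.5 hours

52.5 hours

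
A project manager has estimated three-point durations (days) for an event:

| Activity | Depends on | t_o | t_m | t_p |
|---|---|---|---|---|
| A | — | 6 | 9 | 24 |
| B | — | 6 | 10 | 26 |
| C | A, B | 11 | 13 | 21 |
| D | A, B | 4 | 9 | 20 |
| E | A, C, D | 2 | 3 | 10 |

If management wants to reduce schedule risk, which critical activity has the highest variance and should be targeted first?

te_A = (6 + 4·9 + 24)/6 = 66/6 = 11; σ²_A = ((24−6)/6)² = 9.000
te_B = (6 + 4·10 + 26)/6 = 72/6 = 12; σ²_B = ((26−6)/6)² = 11.111
te_C = (11 + 4·13 + 21)/6 = 84/6 = 14; σ²_C = ((21−11)/6)² = 2.778
te_D = (4 + 4·9 + 20)/6 = 60/6 = 10; σ²_D = ((20−4)/6)² = 7.111
te_E = (2 + 4·3 + 10)/6 = 24/6 = 4; σ²_E = ((10−2)/6)² = 1.778

Forward pass:
ES_A = 0; EF_A = 11
ES_B = 0; EF_B = 12
ES_C = max(EF_A=11, EF_B=12) = 12; EF_C = 12+14 = 26
ES_D = max(EF_A=11, EF_B=12) = 12; EF_D = 12+10 = 22
ES_E = max(EF_A=11, EF_C=26, EF_D=22) = 26; EF_E = 26+4 = 30
Expected project duration μ = 30 days. Critical path: B → C → E.

Variances on critical path: σ²_B=11.111, σ²_C=2.778, σ²_E=1.778.
Largest is σ²_B = 11.111.

B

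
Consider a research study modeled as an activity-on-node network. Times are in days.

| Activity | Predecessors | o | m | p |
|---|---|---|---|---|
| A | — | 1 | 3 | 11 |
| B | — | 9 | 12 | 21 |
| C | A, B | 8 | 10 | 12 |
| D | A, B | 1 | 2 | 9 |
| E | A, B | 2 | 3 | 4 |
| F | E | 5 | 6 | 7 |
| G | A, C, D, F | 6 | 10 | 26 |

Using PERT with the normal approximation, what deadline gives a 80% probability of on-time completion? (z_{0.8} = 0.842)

te_A = (1 + 4·3 + 11)/6 = 24/6 = 4; σ²_A = ((11−1)/6)² = 2.778
te_B = (9 + 4·12 + 21)/6 = 78/6 = 13; σ²_B = ((21−9)/6)² = 4.000
te_C = (8 + 4·10 + 12)/6 = 60/6 = 10; σ²_C = ((12−8)/6)² = 0.444
te_D = (1 + 4·2 + 9)/6 = 18/6 = 3; σ²_D = ((9−1)/6)² = 1.778
te_E = (2 + 4·3 + 4)/6 = 18/6 = 3; σ²_E = ((4−2)/6)² = 0.111
te_F = (5 + 4·6 + 7)/6 = 36/6 = 6; σ²_F = ((7−5)/6)² = 0.111
te_G = (6 + 4·10 + 26)/6 = 72/6 = 12; σ²_G = ((26−6)/6)² = 11.111

Forward pass:
ES_A = 0; EF_A = 4
ES_B = 0; EF_B = 13
ES_C = max(EF_A=4, EF_B=13) = 13; EF_C = 13+10 = 23
ES_D = max(EF_A=4, EF_B=13) = 13; EF_D = 13+3 = 16
ES_E = max(EF_A=4, EF_B=13) = 13; EF_E = 13+3 = 16
ES_F = 16; EF_F = 16+6 = 22
ES_G = max(EF_A=4, EF_C=23, EF_D=16, EF_F=22) = 23; EF_G = 23+12 = 35
Expected project duration μ = 35 days. Critical path: B → C → G.

Variance along critical path = 4.000 + 0.444 + 11.111 = 15.556; σ = 3.944 days.
D = μ + z·σ = 35 + 0.842·3.944 = 38.3 days

38.3 days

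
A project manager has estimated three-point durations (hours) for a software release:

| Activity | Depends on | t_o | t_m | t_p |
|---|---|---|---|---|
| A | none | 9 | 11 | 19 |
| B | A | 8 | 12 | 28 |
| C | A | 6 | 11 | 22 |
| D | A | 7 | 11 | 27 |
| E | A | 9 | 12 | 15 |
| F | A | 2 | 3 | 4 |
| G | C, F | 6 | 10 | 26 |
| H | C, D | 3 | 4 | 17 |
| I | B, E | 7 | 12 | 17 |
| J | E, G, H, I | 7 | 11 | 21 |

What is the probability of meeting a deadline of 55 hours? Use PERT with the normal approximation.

0.856

te_A = (9 + 4·11 + 19)/6 = 72/6 = 12; σ²_A = ((19−9)/6)² = 2.778
te_B = (8 + 4·12 + 28)/6 = 84/6 = 14; σ²_B = ((28−8)/6)² = 11.111
te_C = (6 + 4·11 + 22)/6 = 72/6 = 12; σ²_C = ((22−6)/6)² = 7.111
te_D = (7 + 4·11 + 27)/6 = 78/6 = 13; σ²_D = ((27−7)/6)² = 11.111
te_E = (9 + 4·12 + 15)/6 = 72/6 = 12; σ²_E = ((15−9)/6)² = 1.000
te_F = (2 + 4·3 + 4)/6 = 18/6 = 3; σ²_F = ((4−2)/6)² = 0.111
te_G = (6 + 4·10 + 26)/6 = 72/6 = 12; σ²_G = ((26−6)/6)² = 11.111
te_H = (3 + 4·4 + 17)/6 = 36/6 = 6; σ²_H = ((17−3)/6)² = 5.444
te_I = (7 + 4·12 + 17)/6 = 72/6 = 12; σ²_I = ((17−7)/6)² = 2.778
te_J = (7 + 4·11 + 21)/6 = 72/6 = 12; σ²_J = ((21−7)/6)² = 5.444

Forward pass:
ES_A = 0; EF_A = 12
ES_B = 12; EF_B = 12+14 = 26
ES_C = 12; EF_C = 12+12 = 24
ES_D = 12; EF_D = 12+13 = 25
ES_E = 12; EF_E = 12+12 = 24
ES_F = 12; EF_F = 12+3 = 15
ES_G = max(EF_C=24, EF_F=15) = 24; EF_G = 24+12 = 36
ES_H = max(EF_C=24, EF_D=25) = 25; EF_H = 25+6 = 31
ES_I = max(EF_B=26, EF_E=24) = 26; EF_I = 26+12 = 38
ES_J = max(EF_E=24, EF_G=36, EF_H=31, EF_I=38) = 38; EF_J = 38+12 = 50
Expected project duration μ = 50 hours. Critical path: A → B → I → J.

Variance along critical path = 2.778 + 11.111 + 2.778 + 5.444 = 22.111; σ = √22.111 = 4.702 hours.
Z = (55 − 50) / 4.702 = 1.063
P(T ≤ 55) = Φ(1.063) ≈ 0.856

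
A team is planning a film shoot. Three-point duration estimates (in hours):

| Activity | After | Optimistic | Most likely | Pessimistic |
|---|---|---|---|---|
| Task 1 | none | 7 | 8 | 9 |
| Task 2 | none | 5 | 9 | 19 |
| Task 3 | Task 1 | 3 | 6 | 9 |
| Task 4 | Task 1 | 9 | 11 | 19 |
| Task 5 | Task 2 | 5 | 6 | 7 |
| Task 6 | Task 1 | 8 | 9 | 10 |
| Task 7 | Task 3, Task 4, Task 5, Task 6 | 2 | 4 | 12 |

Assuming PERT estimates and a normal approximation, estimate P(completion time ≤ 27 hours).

0.800

te_Task 1 = (7 + 4·8 + 9)/6 = 48/6 = 8; σ²_Task 1 = ((9−7)/6)² = 0.111
te_Task 2 = (5 + 4·9 + 19)/6 = 60/6 = 10; σ²_Task 2 = ((19−5)/6)² = 5.444
te_Task 3 = (3 + 4·6 + 9)/6 = 36/6 = 6; σ²_Task 3 = ((9−3)/6)² = 1.000
te_Task 4 = (9 + 4·11 + 19)/6 = 72/6 = 12; σ²_Task 4 = ((19−9)/6)² = 2.778
te_Task 5 = (5 + 4·6 + 7)/6 = 36/6 = 6; σ²_Task 5 = ((7−5)/6)² = 0.111
te_Task 6 = (8 + 4·9 + 10)/6 = 54/6 = 9; σ²_Task 6 = ((10−8)/6)² = 0.111
te_Task 7 = (2 + 4·4 + 12)/6 = 30/6 = 5; σ²_Task 7 = ((12−2)/6)² = 2.778

Forward pass:
ES_Task 1 = 0; EF_Task 1 = 8
ES_Task 2 = 0; EF_Task 2 = 10
ES_Task 3 = 8; EF_Task 3 = 8+6 = 14
ES_Task 4 = 8; EF_Task 4 = 8+12 = 20
ES_Task 5 = 10; EF_Task 5 = 10+6 = 16
ES_Task 6 = 8; EF_Task 6 = 8+9 = 17
ES_Task 7 = max(EF_Task 3=14, EF_Task 4=20, EF_Task 5=16, EF_Task 6=17) = 20; EF_Task 7 = 20+5 = 25
Expected project duration μ = 25 hours. Critical path: Task 1 → Task 4 → Task 7.

Variance along critical path = 0.111 + 2.778 + 2.778 = 5.667; σ = √5.667 = 2.380 hours.
Z = (27 − 25) / 2.380 = 0.840
P(T ≤ 27) = Φ(0.840) ≈ 0.800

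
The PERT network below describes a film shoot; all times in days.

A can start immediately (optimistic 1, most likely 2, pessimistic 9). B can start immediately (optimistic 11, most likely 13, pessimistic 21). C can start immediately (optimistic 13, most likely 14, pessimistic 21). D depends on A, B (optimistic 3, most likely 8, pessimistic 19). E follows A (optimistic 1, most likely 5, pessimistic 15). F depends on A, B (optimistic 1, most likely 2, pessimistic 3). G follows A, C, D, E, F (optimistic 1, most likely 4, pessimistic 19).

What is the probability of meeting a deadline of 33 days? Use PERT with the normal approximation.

0.821

te_A = (1 + 4·2 + 9)/6 = 18/6 = 3; σ²_A = ((9−1)/6)² = 1.778
te_B = (11 + 4·13 + 21)/6 = 84/6 = 14; σ²_B = ((21−11)/6)² = 2.778
te_C = (13 + 4·14 + 21)/6 = 90/6 = 15; σ²_C = ((21−13)/6)² = 1.778
te_D = (3 + 4·8 + 19)/6 = 54/6 = 9; σ²_D = ((19−3)/6)² = 7.111
te_E = (1 + 4·5 + 15)/6 = 36/6 = 6; σ²_E = ((15−1)/6)² = 5.444
te_F = (1 + 4·2 + 3)/6 = 12/6 = 2; σ²_F = ((3−1)/6)² = 0.111
te_G = (1 + 4·4 + 19)/6 = 36/6 = 6; σ²_G = ((19−1)/6)² = 9.000

Forward pass:
ES_A = 0; EF_A = 3
ES_B = 0; EF_B = 14
ES_C = 0; EF_C = 15
ES_D = max(EF_A=3, EF_B=14) = 14; EF_D = 14+9 = 23
ES_E = 3; EF_E = 3+6 = 9
ES_F = max(EF_A=3, EF_B=14) = 14; EF_F = 14+2 = 16
ES_G = max(EF_A=3, EF_C=15, EF_D=23, EF_E=9, EF_F=16) = 23; EF_G = 23+6 = 29
Expected project duration μ = 29 days. Critical path: B → D → G.

Variance along critical path = 2.778 + 7.111 + 9.000 = 18.889; σ = √18.889 = 4.346 days.
Z = (33 − 29) / 4.346 = 0.920
P(T ≤ 33) = Φ(0.920) ≈ 0.821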